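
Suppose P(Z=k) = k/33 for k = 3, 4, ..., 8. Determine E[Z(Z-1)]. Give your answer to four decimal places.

32.9697

E[Z(Z-1)] = Σ z(z-1)·P(Z=z)
 = 6·1/11 + 12·4/33 + 20·5/33 + 30·2/11 + 42·7/33 + 56·8/33
 = 6/11 + 16/11 + 100/33 + 60/11 + 98/11 + 448/33
 = 1088/33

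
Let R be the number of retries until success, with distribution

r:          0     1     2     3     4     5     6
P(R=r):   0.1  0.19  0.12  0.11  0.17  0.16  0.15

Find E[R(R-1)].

E[R(R-1)] = Σ r(r-1)·P(R=r)
 = 0·0.1 + 0·0.19 + 2·0.12 + 6·0.11 + 12·0.17 + 20·0.16 + 30·0.15
 = 0 + 0 + 0.24 + 0.66 + 2.04 + 3.2 + 4.5
 = 10.64

10.64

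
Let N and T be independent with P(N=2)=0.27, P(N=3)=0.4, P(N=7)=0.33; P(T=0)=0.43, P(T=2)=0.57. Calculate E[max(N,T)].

4.05

E[max(N,T)] = Σ_n Σ_t max(n,t) · P(N=n)P(T=t)
 = 2·0.1161 + 2·0.1539 + 3·0.172 + 3·0.228 + 7·0.1419 + 7·0.1881
 = 0.2322 + 0.3078 + 0.516 + 0.684 + 0.9933 + 1.3167
 = 4.05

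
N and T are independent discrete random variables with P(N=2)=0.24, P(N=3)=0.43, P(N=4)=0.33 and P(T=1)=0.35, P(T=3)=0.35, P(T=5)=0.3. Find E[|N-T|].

E[|N-T|] = Σ_n Σ_t |n-t| · P(N=n)P(T=t)
 = 1·0.084 + 1·0.084 + 3·0.072 + 2·0.1505 + 0·0.1505 + 2·0.129 + 3·0.1155 + 1·0.1155 + 1·0.099
 = 0.084 + 0.084 + 0.216 + 0.301 + 0 + 0.258 + 0.3465 + 0.1155 + 0.099
 = 1.504

1.504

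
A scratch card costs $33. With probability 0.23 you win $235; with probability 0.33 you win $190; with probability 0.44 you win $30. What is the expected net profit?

96.95

E[payout] = 235·0.23 + 190·0.33 + 30·0.44
 = 54.05 + 62.7 + 13.2
 = 129.95
Net = 129.95 - 33 = 96.95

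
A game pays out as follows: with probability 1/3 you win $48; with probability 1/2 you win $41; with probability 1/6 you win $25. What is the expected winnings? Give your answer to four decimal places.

40.6667

E[payout] = 48·1/3 + 41·1/2 + 25·1/6
 = 16 + 41/2 + 25/6
 = 122/3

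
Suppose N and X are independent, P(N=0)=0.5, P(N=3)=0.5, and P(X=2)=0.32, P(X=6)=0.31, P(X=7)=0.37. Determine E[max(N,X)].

E[max(N,X)] = Σ_n Σ_x max(n,x) · P(N=n)P(X=x)
 = 2·0.16 + 6·0.155 + 7·0.185 + 3·0.16 + 6·0.155 + 7·0.185
 = 0.32 + 0.93 + 1.295 + 0.48 + 0.93 + 1.295
 = 5.25

5.25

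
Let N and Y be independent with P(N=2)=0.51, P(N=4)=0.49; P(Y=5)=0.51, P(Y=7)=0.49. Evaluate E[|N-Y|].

E[|N-Y|] = Σ_n Σ_y |n-y| · P(N=n)P(Y=y)
 = 3·0.2601 + 5·0.2499 + 1·0.2499 + 3·0.2401
 = 0.7803 + 1.2495 + 0.2499 + 0.7203
 = 3

3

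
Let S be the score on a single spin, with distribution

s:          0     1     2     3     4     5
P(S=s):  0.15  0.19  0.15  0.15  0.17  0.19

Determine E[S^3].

E[S^3] = Σ s^3·P(S=s)
 = 0·0.15 + 1·0.19 + 8·0.15 + 27·0.15 + 64·0.17 + 125·0.19
 = 0 + 0.19 + 1.2 + 4.05 + 10.88 + 23.75
 = 40.07

40.07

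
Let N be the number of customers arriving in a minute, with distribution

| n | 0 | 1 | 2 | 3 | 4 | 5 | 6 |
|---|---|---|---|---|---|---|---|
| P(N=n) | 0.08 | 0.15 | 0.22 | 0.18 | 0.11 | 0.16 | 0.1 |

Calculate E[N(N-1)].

9.04

E[N(N-1)] = Σ n(n-1)·P(N=n)
 = 0·0.08 + 0·0.15 + 2·0.22 + 6·0.18 + 12·0.11 + 20·0.16 + 30·0.1
 = 0 + 0 + 0.44 + 1.08 + 1.32 + 3.2 + 3
 = 9.04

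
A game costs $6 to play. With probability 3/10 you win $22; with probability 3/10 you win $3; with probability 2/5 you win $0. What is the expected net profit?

1.5

E[payout] = 22·3/10 + 3·3/10 + 0·2/5
 = 33/5 + 9/10 + 0
 = 15/2
Net = 15/2 - 6 = 3/2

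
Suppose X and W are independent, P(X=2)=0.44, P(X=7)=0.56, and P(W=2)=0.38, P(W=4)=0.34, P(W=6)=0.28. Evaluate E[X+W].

8.6

E[X+W] = Σ_x Σ_w (x+w) · P(X=x)P(W=w)
 = 4·0.1672 + 6·0.1496 + 8·0.1232 + 9·0.2128 + 11·0.1904 + 13·0.1568
 = 0.6688 + 0.8976 + 0.9856 + 1.9152 + 2.0944 + 2.0384
 = 8.6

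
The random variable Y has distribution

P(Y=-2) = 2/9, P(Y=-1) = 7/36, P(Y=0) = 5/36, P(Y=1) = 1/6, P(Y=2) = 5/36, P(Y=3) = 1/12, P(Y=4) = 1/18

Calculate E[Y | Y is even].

0.1

P(Y is even) = 2/9 + 5/36 + 5/36 + 1/18 = 5/9.
E[Y | Y is even] = [(-2)·2/9 + 0·5/36 + 2·5/36 + 4·1/18] / (5/9)
 = 1/18 / (5/9)
 = 1/10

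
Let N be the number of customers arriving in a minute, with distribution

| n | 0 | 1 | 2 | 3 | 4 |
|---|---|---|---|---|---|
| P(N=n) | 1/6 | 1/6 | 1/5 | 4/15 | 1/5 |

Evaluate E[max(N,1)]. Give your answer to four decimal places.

E[max(N,1)] = Σ max(n,1)·P(N=n)
 = 1·1/6 + 1·1/6 + 2·1/5 + 3·4/15 + 4·1/5
 = 1/6 + 1/6 + 2/5 + 4/5 + 4/5
 = 7/3

2.3333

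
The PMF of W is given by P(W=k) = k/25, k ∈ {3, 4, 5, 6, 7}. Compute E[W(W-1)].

E[W(W-1)] = Σ w(w-1)·P(W=w)
 = 6·3/25 + 12·4/25 + 20·1/5 + 30·6/25 + 42·7/25
 = 18/25 + 48/25 + 4 + 36/5 + 294/25
 = 128/5

25.6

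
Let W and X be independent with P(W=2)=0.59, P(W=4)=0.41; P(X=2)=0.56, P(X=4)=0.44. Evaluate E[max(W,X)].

3.3392

E[max(W,X)] = Σ_w Σ_x max(w,x) · P(W=w)P(X=x)
 = 2·0.3304 + 4·0.2596 + 4·0.2296 + 4·0.1804
 = 0.6608 + 1.0384 + 0.9184 + 0.7216
 = 3.3392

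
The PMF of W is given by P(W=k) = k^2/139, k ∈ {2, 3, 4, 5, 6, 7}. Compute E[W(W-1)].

28

E[W(W-1)] = Σ w(w-1)·P(W=w)
 = 2·4/139 + 6·9/139 + 12·16/139 + 20·25/139 + 30·36/139 + 42·49/139
 = 8/139 + 54/139 + 192/139 + 500/139 + 1080/139 + 2058/139
 = 28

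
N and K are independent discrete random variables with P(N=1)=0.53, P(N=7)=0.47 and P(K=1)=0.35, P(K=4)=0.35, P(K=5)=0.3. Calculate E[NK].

E[NK] = Σ_n Σ_k nk · P(N=n)P(K=k)
 = 1·0.1855 + 4·0.1855 + 5·0.159 + 7·0.1645 + 28·0.1645 + 35·0.141
 = 0.1855 + 0.742 + 0.795 + 1.1515 + 4.606 + 4.935
 = 12.415

12.415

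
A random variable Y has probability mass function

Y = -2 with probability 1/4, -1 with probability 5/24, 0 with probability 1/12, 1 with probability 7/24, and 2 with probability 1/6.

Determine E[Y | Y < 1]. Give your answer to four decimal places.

P(Y < 1) = 1/4 + 5/24 + 1/12 = 13/24.
E[Y | Y < 1] = [(-2)·1/4 + (-1)·5/24 + 0·1/12] / (13/24)
 = -17/24 / (13/24)
 = -17/13

-1.3077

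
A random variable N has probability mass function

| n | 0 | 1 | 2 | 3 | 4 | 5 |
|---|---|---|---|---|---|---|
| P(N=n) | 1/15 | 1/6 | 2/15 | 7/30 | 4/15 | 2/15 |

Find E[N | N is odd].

P(N is odd) = 1/6 + 7/30 + 2/15 = 8/15.
E[N | N is odd] = [1·1/6 + 3·7/30 + 5·2/15] / (8/15)
 = 23/15 / (8/15)
 = 23/8

2.875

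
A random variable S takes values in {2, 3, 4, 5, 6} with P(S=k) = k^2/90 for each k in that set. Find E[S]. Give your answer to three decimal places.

4.889

E[S] = Σ s·P(S=s)
 = 2·2/45 + 3·1/10 + 4·8/45 + 5·5/18 + 6·2/5
 = 4/45 + 3/10 + 32/45 + 25/18 + 12/5
 = 44/9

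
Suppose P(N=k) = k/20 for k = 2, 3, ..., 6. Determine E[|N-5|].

1.1

E[|N-5|] = Σ |n-5|·P(N=n)
 = 3·1/10 + 2·3/20 + 1·1/5 + 0·1/4 + 1·3/10
 = 3/10 + 3/10 + 1/5 + 0 + 3/10
 = 11/10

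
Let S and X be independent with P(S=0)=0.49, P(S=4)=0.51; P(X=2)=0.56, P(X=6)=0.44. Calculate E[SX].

E[SX] = Σ_s Σ_x sx · P(S=s)P(X=x)
 = 0·0.2744 + 0·0.2156 + 8·0.2856 + 24·0.2244
 = 0 + 0 + 2.2848 + 5.3856
 = 7.6704

7.6704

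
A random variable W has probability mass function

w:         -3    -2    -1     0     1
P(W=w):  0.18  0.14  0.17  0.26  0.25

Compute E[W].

-0.74

E[W] = Σ w·P(W=w)
 = (-3)·0.18 + (-2)·0.14 + (-1)·0.17 + 0·0.26 + 1·0.25
 = (-0.54) + (-0.28) + (-0.17) + 0 + 0.25
 = -0.74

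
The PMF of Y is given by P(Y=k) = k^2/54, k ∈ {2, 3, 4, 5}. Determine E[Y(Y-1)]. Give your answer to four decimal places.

13.9630

E[Y(Y-1)] = Σ y(y-1)·P(Y=y)
 = 2·2/27 + 6·1/6 + 12·8/27 + 20·25/54
 = 4/27 + 1 + 32/9 + 250/27
 = 377/27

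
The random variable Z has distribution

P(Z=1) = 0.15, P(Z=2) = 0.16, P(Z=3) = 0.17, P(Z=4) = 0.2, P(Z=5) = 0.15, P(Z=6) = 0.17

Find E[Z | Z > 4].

5.53125

P(Z > 4) = 0.15 + 0.17 = 0.32.
E[Z | Z > 4] = [5·0.15 + 6·0.17] / 0.32
 = 1.77 / 0.32
 = 177/32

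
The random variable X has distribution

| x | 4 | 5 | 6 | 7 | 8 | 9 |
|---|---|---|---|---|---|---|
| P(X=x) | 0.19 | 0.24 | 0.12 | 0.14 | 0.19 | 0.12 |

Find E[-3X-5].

E[-3X-5] = Σ (-3x-5)·P(X=x)
 = (-17)·0.19 + (-20)·0.24 + (-23)·0.12 + (-26)·0.14 + (-29)·0.19 + (-32)·0.12
 = (-3.23) + (-4.8) + (-2.76) + (-3.64) + (-5.51) + (-3.84)
 = -23.78

-23.78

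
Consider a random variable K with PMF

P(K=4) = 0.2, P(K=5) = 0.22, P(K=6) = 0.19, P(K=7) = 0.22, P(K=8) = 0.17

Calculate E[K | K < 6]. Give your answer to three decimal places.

4.524

P(K < 6) = 0.2 + 0.22 = 0.42.
E[K | K < 6] = [4·0.2 + 5·0.22] / 0.42
 = 1.9 / 0.42
 = 95/21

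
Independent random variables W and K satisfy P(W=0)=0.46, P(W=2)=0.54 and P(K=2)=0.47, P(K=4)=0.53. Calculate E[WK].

3.3048

E[WK] = Σ_w Σ_k wk · P(W=w)P(K=k)
 = 0·0.2162 + 0·0.2438 + 4·0.2538 + 8·0.2862
 = 0 + 0 + 1.0152 + 2.2896
 = 3.3048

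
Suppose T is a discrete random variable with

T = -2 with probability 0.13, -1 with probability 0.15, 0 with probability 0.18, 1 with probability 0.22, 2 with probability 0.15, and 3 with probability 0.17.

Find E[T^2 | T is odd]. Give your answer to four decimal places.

P(T is odd) = 0.15 + 0.22 + 0.17 = 0.54.
E[T^2 | T is odd] = [1·0.15 + 1·0.22 + 9·0.17] / 0.54
 = 1.9 / 0.54
 = 95/27

3.5185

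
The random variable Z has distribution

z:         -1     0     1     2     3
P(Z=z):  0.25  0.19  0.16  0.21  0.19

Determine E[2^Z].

2.995

E[2^Z] = Σ 2^z·P(Z=z)
 = 0.5·0.25 + 1·0.19 + 2·0.16 + 4·0.21 + 8·0.19
 = 0.125 + 0.19 + 0.32 + 0.84 + 1.52
 = 2.995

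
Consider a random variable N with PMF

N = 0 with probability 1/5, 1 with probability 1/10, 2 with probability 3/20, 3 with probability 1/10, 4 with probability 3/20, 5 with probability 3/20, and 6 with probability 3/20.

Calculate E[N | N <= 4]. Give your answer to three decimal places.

1.857

P(N <= 4) = 1/5 + 1/10 + 3/20 + 1/10 + 3/20 = 7/10.
E[N | N <= 4] = [0·1/5 + 1·1/10 + 2·3/20 + 3·1/10 + 4·3/20] / (7/10)
 = 13/10 / (7/10)
 = 13/7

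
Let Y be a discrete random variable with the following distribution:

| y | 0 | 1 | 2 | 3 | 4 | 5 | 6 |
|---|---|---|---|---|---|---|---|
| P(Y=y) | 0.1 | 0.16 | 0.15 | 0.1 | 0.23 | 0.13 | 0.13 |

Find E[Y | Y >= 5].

P(Y >= 5) = 0.13 + 0.13 = 0.26.
E[Y | Y >= 5] = [5·0.13 + 6·0.13] / 0.26
 = 1.43 / 0.26
 = 11/2

5.5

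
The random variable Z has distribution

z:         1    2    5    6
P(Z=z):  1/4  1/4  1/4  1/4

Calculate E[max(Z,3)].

4.25

E[max(Z,3)] = Σ max(z,3)·P(Z=z)
 = 3·1/4 + 3·1/4 + 5·1/4 + 6·1/4
 = 3/4 + 3/4 + 5/4 + 3/2
 = 17/4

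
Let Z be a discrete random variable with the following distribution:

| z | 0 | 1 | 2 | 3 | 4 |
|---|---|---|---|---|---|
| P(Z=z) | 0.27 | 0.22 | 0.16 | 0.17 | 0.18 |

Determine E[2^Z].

5.59

E[2^Z] = Σ 2^z·P(Z=z)
 = 1·0.27 + 2·0.22 + 4·0.16 + 8·0.17 + 16·0.18
 = 0.27 + 0.44 + 0.64 + 1.36 + 2.88
 = 5.59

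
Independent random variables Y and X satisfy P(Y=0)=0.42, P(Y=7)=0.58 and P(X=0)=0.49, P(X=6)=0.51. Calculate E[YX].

12.4236

E[YX] = Σ_y Σ_x yx · P(Y=y)P(X=x)
 = 0·0.2058 + 0·0.2142 + 0·0.2842 + 42·0.2958
 = 0 + 0 + 0 + 12.4236
 = 12.4236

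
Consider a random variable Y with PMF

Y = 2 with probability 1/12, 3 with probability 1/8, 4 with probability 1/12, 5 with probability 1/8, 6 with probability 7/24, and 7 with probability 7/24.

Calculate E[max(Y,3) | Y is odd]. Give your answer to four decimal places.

P(Y is odd) = 1/8 + 1/8 + 7/24 = 13/24.
E[max(Y,3) | Y is odd] = [3·1/8 + 5·1/8 + 7·7/24] / (13/24)
 = 73/24 / (13/24)
 = 73/13

5.6154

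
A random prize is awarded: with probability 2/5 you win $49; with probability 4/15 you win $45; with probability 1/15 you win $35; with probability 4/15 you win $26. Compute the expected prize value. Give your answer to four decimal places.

E[payout] = 49·2/5 + 45·4/15 + 35·1/15 + 26·4/15
 = 98/5 + 12 + 7/3 + 104/15
 = 613/15

40.8667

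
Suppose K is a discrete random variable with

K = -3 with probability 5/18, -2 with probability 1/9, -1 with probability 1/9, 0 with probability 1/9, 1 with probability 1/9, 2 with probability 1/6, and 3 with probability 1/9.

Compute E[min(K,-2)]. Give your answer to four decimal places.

-2.2778

E[min(K,-2)] = Σ min(k,-2)·P(K=k)
 = (-3)·5/18 + (-2)·1/9 + (-2)·1/9 + (-2)·1/9 + (-2)·1/9 + (-2)·1/6 + (-2)·1/9
 = (-5/6) + (-2/9) + (-2/9) + (-2/9) + (-2/9) + (-1/3) + (-2/9)
 = -41/18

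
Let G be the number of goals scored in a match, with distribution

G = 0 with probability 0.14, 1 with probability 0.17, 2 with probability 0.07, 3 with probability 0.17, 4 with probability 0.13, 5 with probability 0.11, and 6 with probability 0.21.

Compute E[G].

3.15

E[G] = Σ g·P(G=g)
 = 0·0.14 + 1·0.17 + 2·0.07 + 3·0.17 + 4·0.13 + 5·0.11 + 6·0.21
 = 0 + 0.17 + 0.14 + 0.51 + 0.52 + 0.55 + 1.26
 = 3.15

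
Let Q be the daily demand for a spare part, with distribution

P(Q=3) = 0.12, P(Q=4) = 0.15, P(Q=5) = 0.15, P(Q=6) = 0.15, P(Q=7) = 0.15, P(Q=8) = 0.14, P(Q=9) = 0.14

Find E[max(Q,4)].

E[max(Q,4)] = Σ max(q,4)·P(Q=q)
 = 4·0.12 + 4·0.15 + 5·0.15 + 6·0.15 + 7·0.15 + 8·0.14 + 9·0.14
 = 0.48 + 0.6 + 0.75 + 0.9 + 1.05 + 1.12 + 1.26
 = 6.16

6.16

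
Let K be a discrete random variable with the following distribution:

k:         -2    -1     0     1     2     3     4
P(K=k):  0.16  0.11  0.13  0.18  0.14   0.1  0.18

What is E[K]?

1.05

E[K] = Σ k·P(K=k)
 = (-2)·0.16 + (-1)·0.11 + 0·0.13 + 1·0.18 + 2·0.14 + 3·0.1 + 4·0.18
 = (-0.32) + (-0.11) + 0 + 0.18 + 0.28 + 0.3 + 0.72
 = 1.05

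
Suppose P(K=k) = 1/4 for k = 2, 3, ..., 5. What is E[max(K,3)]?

E[max(K,3)] = Σ max(k,3)·P(K=k)
 = 3·1/4 + 3·1/4 + 4·1/4 + 5·1/4
 = 3/4 + 3/4 + 1 + 5/4
 = 15/4

3.75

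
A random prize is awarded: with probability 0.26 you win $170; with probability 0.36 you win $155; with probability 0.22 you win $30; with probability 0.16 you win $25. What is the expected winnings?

E[payout] = 170·0.26 + 155·0.36 + 30·0.22 + 25·0.16
 = 44.2 + 55.8 + 6.6 + 4
 = 110.6

110.6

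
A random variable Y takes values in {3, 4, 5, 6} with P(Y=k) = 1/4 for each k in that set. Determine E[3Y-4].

E[3Y-4] = Σ (3y-4)·P(Y=y)
 = 5·1/4 + 8·1/4 + 11·1/4 + 14·1/4
 = 5/4 + 2 + 11/4 + 7/2
 = 19/2

9.5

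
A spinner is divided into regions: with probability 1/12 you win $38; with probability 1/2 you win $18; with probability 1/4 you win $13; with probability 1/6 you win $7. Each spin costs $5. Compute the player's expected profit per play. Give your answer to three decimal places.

E[payout] = 38·1/12 + 18·1/2 + 13·1/4 + 7·1/6
 = 19/6 + 9 + 13/4 + 7/6
 = 199/12
Net = 199/12 - 5 = 139/12

11.583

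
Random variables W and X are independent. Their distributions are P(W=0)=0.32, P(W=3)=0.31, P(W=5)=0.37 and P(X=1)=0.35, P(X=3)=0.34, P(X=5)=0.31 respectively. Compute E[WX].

8.1176

E[WX] = Σ_w Σ_x wx · P(W=w)P(X=x)
 = 0·0.112 + 0·0.1088 + 0·0.0992 + 3·0.1085 + 9·0.1054 + 15·0.0961 + 5·0.1295 + 15·0.1258 + 25·0.1147
 = 0 + 0 + 0 + 0.3255 + 0.9486 + 1.4415 + 0.6475 + 1.887 + 2.8675
 = 8.1176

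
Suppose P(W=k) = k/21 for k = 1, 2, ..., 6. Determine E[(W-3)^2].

4

E[(W-3)^2] = Σ (w-3)^2·P(W=w)
 = 4·1/21 + 1·2/21 + 0·1/7 + 1·4/21 + 4·5/21 + 9·2/7
 = 4/21 + 2/21 + 0 + 4/21 + 20/21 + 18/7
 = 4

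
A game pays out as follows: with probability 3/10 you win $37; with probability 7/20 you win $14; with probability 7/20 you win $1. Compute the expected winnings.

E[payout] = 37·3/10 + 14·7/20 + 1·7/20
 = 111/10 + 49/10 + 7/20
 = 327/20

16.35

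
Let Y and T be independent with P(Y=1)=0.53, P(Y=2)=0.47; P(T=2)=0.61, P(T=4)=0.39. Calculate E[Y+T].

E[Y+T] = Σ_y Σ_t (y+t) · P(Y=y)P(T=t)
 = 3·0.3233 + 5·0.2067 + 4·0.2867 + 6·0.1833
 = 0.9699 + 1.0335 + 1.1468 + 1.0998
 = 4.25

4.25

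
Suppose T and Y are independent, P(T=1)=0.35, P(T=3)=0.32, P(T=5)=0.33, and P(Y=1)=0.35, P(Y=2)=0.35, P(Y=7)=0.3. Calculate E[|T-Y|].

E[|T-Y|] = Σ_t Σ_y |t-y| · P(T=t)P(Y=y)
 = 0·0.1225 + 1·0.1225 + 6·0.105 + 2·0.112 + 1·0.112 + 4·0.096 + 4·0.1155 + 3·0.1155 + 2·0.099
 = 0 + 0.1225 + 0.63 + 0.224 + 0.112 + 0.384 + 0.462 + 0.3465 + 0.198
 = 2.479

2.479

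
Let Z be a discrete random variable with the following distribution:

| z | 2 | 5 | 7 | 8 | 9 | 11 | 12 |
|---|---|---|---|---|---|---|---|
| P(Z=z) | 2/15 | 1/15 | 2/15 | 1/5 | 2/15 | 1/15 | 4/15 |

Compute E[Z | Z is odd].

8

P(Z is odd) = 1/15 + 2/15 + 2/15 + 1/15 = 2/5.
E[Z | Z is odd] = [5·1/15 + 7·2/15 + 9·2/15 + 11·1/15] / (2/5)
 = 16/5 / (2/5)
 = 8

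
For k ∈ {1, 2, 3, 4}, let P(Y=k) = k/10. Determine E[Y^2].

10

E[Y^2] = Σ y^2·P(Y=y)
 = 1·1/10 + 4·1/5 + 9·3/10 + 16·2/5
 = 1/10 + 4/5 + 27/10 + 32/5
 = 10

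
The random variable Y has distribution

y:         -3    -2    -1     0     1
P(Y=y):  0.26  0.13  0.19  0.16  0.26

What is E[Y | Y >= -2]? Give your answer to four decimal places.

P(Y >= -2) = 0.13 + 0.19 + 0.16 + 0.26 = 0.74.
E[Y | Y >= -2] = [(-2)·0.13 + (-1)·0.19 + 0·0.16 + 1·0.26] / 0.74
 = -0.19 / 0.74
 = -19/74

-0.2568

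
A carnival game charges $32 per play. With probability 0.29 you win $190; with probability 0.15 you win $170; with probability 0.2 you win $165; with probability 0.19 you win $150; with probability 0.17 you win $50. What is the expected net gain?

E[payout] = 190·0.29 + 170·0.15 + 165·0.2 + 150·0.19 + 50·0.17
 = 55.1 + 25.5 + 33 + 28.5 + 8.5
 = 150.6
Net = 150.6 - 32 = 118.6

118.6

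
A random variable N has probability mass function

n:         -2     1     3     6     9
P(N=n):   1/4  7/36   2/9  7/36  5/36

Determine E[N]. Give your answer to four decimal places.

2.7778

E[N] = Σ n·P(N=n)
 = (-2)·1/4 + 1·7/36 + 3·2/9 + 6·7/36 + 9·5/36
 = (-1/2) + 7/36 + 2/3 + 7/6 + 5/4
 = 25/9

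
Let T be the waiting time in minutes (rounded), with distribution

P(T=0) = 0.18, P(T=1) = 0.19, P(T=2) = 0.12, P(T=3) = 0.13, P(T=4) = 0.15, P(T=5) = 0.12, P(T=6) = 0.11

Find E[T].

2.68

E[T] = Σ t·P(T=t)
 = 0·0.18 + 1·0.19 + 2·0.12 + 3·0.13 + 4·0.15 + 5·0.12 + 6·0.11
 = 0 + 0.19 + 0.24 + 0.39 + 0.6 + 0.6 + 0.66
 = 2.68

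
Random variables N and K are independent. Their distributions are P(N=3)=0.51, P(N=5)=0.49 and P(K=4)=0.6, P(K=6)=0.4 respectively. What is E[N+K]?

8.78

E[N+K] = Σ_n Σ_k (n+k) · P(N=n)P(K=k)
 = 7·0.306 + 9·0.204 + 9·0.294 + 11·0.196
 = 2.142 + 1.836 + 2.646 + 2.156
 = 8.78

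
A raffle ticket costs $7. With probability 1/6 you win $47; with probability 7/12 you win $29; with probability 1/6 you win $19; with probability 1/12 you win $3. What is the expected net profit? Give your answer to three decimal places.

21.167

E[payout] = 47·1/6 + 29·7/12 + 19·1/6 + 3·1/12
 = 47/6 + 203/12 + 19/6 + 1/4
 = 169/6
Net = 169/6 - 7 = 127/6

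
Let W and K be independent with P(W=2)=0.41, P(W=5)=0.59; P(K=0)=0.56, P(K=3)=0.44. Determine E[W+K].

E[W+K] = Σ_w Σ_k (w+k) · P(W=w)P(K=k)
 = 2·0.2296 + 5·0.1804 + 5·0.3304 + 8·0.2596
 = 0.4592 + 0.902 + 1.652 + 2.0768
 = 5.09

5.09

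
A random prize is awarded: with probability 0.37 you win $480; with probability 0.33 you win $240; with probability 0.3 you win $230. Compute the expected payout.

325.8

E[payout] = 480·0.37 + 240·0.33 + 230·0.3
 = 177.6 + 79.2 + 69
 = 325.8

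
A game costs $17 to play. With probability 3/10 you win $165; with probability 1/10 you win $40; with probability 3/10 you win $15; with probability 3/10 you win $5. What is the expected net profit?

42.5

E[payout] = 165·3/10 + 40·1/10 + 15·3/10 + 5·3/10
 = 99/2 + 4 + 9/2 + 3/2
 = 119/2
Net = 119/2 - 17 = 85/2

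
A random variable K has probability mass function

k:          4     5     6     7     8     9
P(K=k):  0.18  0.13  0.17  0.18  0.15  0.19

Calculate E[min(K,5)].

4.82

E[min(K,5)] = Σ min(k,5)·P(K=k)
 = 4·0.18 + 5·0.13 + 5·0.17 + 5·0.18 + 5·0.15 + 5·0.19
 = 0.72 + 0.65 + 0.85 + 0.9 + 0.75 + 0.95
 = 4.82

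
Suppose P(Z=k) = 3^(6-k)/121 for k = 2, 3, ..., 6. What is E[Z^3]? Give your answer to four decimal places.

E[Z^3] = Σ z^3·P(Z=z)
 = 8·81/121 + 27·27/121 + 64·9/121 + 125·3/121 + 216·1/121
 = 648/121 + 729/121 + 576/121 + 375/121 + 216/121
 = 2544/121

21.0248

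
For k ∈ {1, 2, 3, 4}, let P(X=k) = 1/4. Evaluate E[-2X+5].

E[-2X+5] = Σ (-2x+5)·P(X=x)
 = 3·1/4 + 1·1/4 + (-1)·1/4 + (-3)·1/4
 = 3/4 + 1/4 + (-1/4) + (-3/4)
 = 0

0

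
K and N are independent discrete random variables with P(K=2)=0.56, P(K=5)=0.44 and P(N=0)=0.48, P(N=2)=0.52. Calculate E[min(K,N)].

1.04

E[min(K,N)] = Σ_k Σ_n min(k,n) · P(K=k)P(N=n)
 = 0·0.2688 + 2·0.2912 + 0·0.2112 + 2·0.2288
 = 0 + 0.5824 + 0 + 0.4576
 = 1.04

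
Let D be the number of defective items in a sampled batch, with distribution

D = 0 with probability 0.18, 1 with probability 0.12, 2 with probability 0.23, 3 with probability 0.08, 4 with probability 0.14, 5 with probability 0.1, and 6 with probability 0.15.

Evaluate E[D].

2.78

E[D] = Σ d·P(D=d)
 = 0·0.18 + 1·0.12 + 2·0.23 + 3·0.08 + 4·0.14 + 5·0.1 + 6·0.15
 = 0 + 0.12 + 0.46 + 0.24 + 0.56 + 0.5 + 0.9
 = 2.78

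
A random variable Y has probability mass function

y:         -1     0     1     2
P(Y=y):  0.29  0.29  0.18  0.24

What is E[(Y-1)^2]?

1.69

E[(Y-1)^2] = Σ (y-1)^2·P(Y=y)
 = 4·0.29 + 1·0.29 + 0·0.18 + 1·0.24
 = 1.16 + 0.29 + 0 + 0.24
 = 1.69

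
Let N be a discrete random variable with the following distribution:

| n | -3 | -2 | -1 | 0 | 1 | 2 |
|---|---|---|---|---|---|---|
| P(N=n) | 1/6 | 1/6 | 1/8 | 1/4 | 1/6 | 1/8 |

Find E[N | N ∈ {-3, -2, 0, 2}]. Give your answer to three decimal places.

-0.824

P(N ∈ {-3, -2, 0, 2}) = 1/6 + 1/6 + 1/4 + 1/8 = 17/24.
E[N | N ∈ {-3, -2, 0, 2}] = [(-3)·1/6 + (-2)·1/6 + 0·1/4 + 2·1/8] / (17/24)
 = -7/12 / (17/24)
 = -14/17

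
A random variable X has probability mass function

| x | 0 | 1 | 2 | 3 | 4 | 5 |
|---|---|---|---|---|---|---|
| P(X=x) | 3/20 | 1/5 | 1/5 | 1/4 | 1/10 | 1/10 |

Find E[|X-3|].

1.35

E[|X-3|] = Σ |x-3|·P(X=x)
 = 3·3/20 + 2·1/5 + 1·1/5 + 0·1/4 + 1·1/10 + 2·1/10
 = 9/20 + 2/5 + 1/5 + 0 + 1/10 + 1/5
 = 27/20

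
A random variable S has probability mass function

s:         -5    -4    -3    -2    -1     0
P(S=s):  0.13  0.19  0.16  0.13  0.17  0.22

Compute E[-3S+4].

10.96

E[-3S+4] = Σ (-3s+4)·P(S=s)
 = 19·0.13 + 16·0.19 + 13·0.16 + 10·0.13 + 7·0.17 + 4·0.22
 = 2.47 + 3.04 + 2.08 + 1.3 + 1.19 + 0.88
 = 10.96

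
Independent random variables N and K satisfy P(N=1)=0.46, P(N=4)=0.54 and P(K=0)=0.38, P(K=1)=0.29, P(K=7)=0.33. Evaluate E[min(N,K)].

1.1546

E[min(N,K)] = Σ_n Σ_k min(n,k) · P(N=n)P(K=k)
 = 0·0.1748 + 1·0.1334 + 1·0.1518 + 0·0.2052 + 1·0.1566 + 4·0.1782
 = 0 + 0.1334 + 0.1518 + 0 + 0.1566 + 0.7128
 = 1.1546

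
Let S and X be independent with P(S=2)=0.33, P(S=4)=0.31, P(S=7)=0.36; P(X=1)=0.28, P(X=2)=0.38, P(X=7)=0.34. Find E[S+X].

7.84

E[S+X] = Σ_s Σ_x (s+x) · P(S=s)P(X=x)
 = 3·0.0924 + 4·0.1254 + 9·0.1122 + 5·0.0868 + 6·0.1178 + 11·0.1054 + 8·0.1008 + 9·0.1368 + 14·0.1224
 = 0.2772 + 0.5016 + 1.0098 + 0.434 + 0.7068 + 1.1594 + 0.8064 + 1.2312 + 1.7136
 = 7.84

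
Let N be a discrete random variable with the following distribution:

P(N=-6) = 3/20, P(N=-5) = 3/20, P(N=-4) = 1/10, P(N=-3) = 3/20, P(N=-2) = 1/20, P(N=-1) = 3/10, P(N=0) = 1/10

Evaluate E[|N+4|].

E[|N+4|] = Σ |n+4|·P(N=n)
 = 2·3/20 + 1·3/20 + 0·1/10 + 1·3/20 + 2·1/20 + 3·3/10 + 4·1/10
 = 3/10 + 3/20 + 0 + 3/20 + 1/10 + 9/10 + 2/5
 = 2

2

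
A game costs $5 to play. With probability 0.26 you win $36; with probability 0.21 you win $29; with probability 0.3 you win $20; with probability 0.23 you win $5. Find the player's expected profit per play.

E[payout] = 36·0.26 + 29·0.21 + 20·0.3 + 5·0.23
 = 9.36 + 6.09 + 6 + 1.15
 = 22.6
Net = 22.6 - 5 = 17.6

17.6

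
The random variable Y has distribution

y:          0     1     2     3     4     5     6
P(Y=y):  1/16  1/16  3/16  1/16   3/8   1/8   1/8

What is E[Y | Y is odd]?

P(Y is odd) = 1/16 + 1/16 + 1/8 = 1/4.
E[Y | Y is odd] = [1·1/16 + 3·1/16 + 5·1/8] / (1/4)
 = 7/8 / (1/4)
 = 7/2

3.5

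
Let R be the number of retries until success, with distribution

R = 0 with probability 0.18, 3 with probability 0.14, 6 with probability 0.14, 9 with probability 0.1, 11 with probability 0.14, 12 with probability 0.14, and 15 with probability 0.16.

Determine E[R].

E[R] = Σ r·P(R=r)
 = 0·0.18 + 3·0.14 + 6·0.14 + 9·0.1 + 11·0.14 + 12·0.14 + 15·0.16
 = 0 + 0.42 + 0.84 + 0.9 + 1.54 + 1.68 + 2.4
 = 7.78

7.78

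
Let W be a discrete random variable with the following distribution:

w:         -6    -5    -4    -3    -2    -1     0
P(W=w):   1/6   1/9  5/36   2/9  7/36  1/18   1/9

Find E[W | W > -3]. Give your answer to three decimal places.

P(W > -3) = 7/36 + 1/18 + 1/9 = 13/36.
E[W | W > -3] = [(-2)·7/36 + (-1)·1/18 + 0·1/9] / (13/36)
 = -4/9 / (13/36)
 = -16/13

-1.231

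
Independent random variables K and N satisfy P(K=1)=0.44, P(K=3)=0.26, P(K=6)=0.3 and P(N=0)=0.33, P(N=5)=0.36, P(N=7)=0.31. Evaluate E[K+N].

6.99

E[K+N] = Σ_k Σ_n (k+n) · P(K=k)P(N=n)
 = 1·0.1452 + 6·0.1584 + 8·0.1364 + 3·0.0858 + 8·0.0936 + 10·0.0806 + 6·0.099 + 11·0.108 + 13·0.093
 = 0.1452 + 0.9504 + 1.0912 + 0.2574 + 0.7488 + 0.806 + 0.594 + 1.188 + 1.209
 = 6.99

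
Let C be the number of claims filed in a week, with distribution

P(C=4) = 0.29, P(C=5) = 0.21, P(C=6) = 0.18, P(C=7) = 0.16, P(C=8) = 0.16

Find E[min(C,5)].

4.71

E[min(C,5)] = Σ min(c,5)·P(C=c)
 = 4·0.29 + 5·0.21 + 5·0.18 + 5·0.16 + 5·0.16
 = 1.16 + 1.05 + 0.9 + 0.8 + 0.8
 = 4.71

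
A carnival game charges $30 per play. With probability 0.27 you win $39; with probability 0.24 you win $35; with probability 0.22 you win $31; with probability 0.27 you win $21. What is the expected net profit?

E[payout] = 39·0.27 + 35·0.24 + 31·0.22 + 21·0.27
 = 10.53 + 8.4 + 6.82 + 5.67
 = 31.42
Net = 31.42 - 30 = 1.42

1.42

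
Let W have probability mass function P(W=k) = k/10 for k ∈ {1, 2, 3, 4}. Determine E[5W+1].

16

E[5W+1] = Σ (5w+1)·P(W=w)
 = 6·1/10 + 11·1/5 + 16·3/10 + 21·2/5
 = 3/5 + 11/5 + 24/5 + 42/5
 = 16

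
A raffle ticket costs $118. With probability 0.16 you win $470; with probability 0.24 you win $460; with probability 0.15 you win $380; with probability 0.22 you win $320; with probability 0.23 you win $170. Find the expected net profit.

234.1

E[payout] = 470·0.16 + 460·0.24 + 380·0.15 + 320·0.22 + 170·0.23
 = 75.2 + 110.4 + 57 + 70.4 + 39.1
 = 352.1
Net = 352.1 - 118 = 234.1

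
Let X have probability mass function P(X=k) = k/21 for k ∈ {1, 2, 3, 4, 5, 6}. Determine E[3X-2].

11

E[3X-2] = Σ (3x-2)·P(X=x)
 = 1·1/21 + 4·2/21 + 7·1/7 + 10·4/21 + 13·5/21 + 16·2/7
 = 1/21 + 8/21 + 1 + 40/21 + 65/21 + 32/7
 = 11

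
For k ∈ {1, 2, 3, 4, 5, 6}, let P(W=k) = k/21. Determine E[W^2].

E[W^2] = Σ w^2·P(W=w)
 = 1·1/21 + 4·2/21 + 9·1/7 + 16·4/21 + 25·5/21 + 36·2/7
 = 1/21 + 8/21 + 9/7 + 64/21 + 125/21 + 72/7
 = 21

21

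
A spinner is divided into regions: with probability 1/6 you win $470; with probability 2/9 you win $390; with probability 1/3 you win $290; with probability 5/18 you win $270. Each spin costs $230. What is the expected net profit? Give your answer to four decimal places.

106.6667

E[payout] = 470·1/6 + 390·2/9 + 290·1/3 + 270·5/18
 = 235/3 + 260/3 + 290/3 + 75
 = 1010/3
Net = 1010/3 - 230 = 320/3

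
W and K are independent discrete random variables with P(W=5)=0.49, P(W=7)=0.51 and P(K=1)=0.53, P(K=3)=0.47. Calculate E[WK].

E[WK] = Σ_w Σ_k wk · P(W=w)P(K=k)
 = 5·0.2597 + 15·0.2303 + 7·0.2703 + 21·0.2397
 = 1.2985 + 3.4545 + 1.8921 + 5.0337
 = 11.6788

11.6788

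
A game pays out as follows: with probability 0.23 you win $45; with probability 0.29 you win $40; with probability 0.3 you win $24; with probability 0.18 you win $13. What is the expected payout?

E[payout] = 45·0.23 + 40·0.29 + 24·0.3 + 13·0.18
 = 10.35 + 11.6 + 7.2 + 2.34
 = 31.49

31.49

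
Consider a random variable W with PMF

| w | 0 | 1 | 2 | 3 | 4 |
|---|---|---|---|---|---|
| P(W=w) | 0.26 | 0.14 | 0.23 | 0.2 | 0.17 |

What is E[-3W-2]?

-7.64

E[-3W-2] = Σ (-3w-2)·P(W=w)
 = (-2)·0.26 + (-5)·0.14 + (-8)·0.23 + (-11)·0.2 + (-14)·0.17
 = (-0.52) + (-0.7) + (-1.84) + (-2.2) + (-2.38)
 = -7.64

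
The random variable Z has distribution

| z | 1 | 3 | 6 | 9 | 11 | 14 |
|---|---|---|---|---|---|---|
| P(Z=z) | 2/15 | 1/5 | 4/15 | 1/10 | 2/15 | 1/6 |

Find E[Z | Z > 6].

P(Z > 6) = 1/10 + 2/15 + 1/6 = 2/5.
E[Z | Z > 6] = [9·1/10 + 11·2/15 + 14·1/6] / (2/5)
 = 47/10 / (2/5)
 = 47/4

11.75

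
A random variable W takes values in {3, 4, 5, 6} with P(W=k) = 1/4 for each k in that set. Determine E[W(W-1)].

17

E[W(W-1)] = Σ w(w-1)·P(W=w)
 = 6·1/4 + 12·1/4 + 20·1/4 + 30·1/4
 = 3/2 + 3 + 5 + 15/2
 = 17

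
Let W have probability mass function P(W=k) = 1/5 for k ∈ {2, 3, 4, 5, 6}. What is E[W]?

4

E[W] = Σ w·P(W=w)
 = 2·1/5 + 3·1/5 + 4·1/5 + 5·1/5 + 6·1/5
 = 2/5 + 3/5 + 4/5 + 1 + 6/5
 = 4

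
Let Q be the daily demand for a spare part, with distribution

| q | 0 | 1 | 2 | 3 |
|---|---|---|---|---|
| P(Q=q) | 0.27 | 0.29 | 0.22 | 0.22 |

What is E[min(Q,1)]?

E[min(Q,1)] = Σ min(q,1)·P(Q=q)
 = 0·0.27 + 1·0.29 + 1·0.22 + 1·0.22
 = 0 + 0.29 + 0.22 + 0.22
 = 0.73

0.73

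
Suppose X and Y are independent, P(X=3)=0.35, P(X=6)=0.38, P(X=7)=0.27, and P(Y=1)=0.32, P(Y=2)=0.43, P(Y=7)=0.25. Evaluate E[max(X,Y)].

E[max(X,Y)] = Σ_x Σ_y max(x,y) · P(X=x)P(Y=y)
 = 3·0.112 + 3·0.1505 + 7·0.0875 + 6·0.1216 + 6·0.1634 + 7·0.095 + 7·0.0864 + 7·0.1161 + 7·0.0675
 = 0.336 + 0.4515 + 0.6125 + 0.7296 + 0.9804 + 0.665 + 0.6048 + 0.8127 + 0.4725
 = 5.665

5.665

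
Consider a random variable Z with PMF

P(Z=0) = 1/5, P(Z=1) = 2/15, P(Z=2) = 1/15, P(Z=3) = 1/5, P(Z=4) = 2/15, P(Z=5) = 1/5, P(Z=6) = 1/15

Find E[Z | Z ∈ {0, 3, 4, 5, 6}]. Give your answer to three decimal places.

3.167

P(Z ∈ {0, 3, 4, 5, 6}) = 1/5 + 1/5 + 2/15 + 1/5 + 1/15 = 4/5.
E[Z | Z ∈ {0, 3, 4, 5, 6}] = [0·1/5 + 3·1/5 + 4·2/15 + 5·1/5 + 6·1/15] / (4/5)
 = 38/15 / (4/5)
 = 19/6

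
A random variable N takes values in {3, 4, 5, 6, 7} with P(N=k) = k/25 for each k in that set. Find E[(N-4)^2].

3.8

E[(N-4)^2] = Σ (n-4)^2·P(N=n)
 = 1·3/25 + 0·4/25 + 1·1/5 + 4·6/25 + 9·7/25
 = 3/25 + 0 + 1/5 + 24/25 + 63/25
 = 19/5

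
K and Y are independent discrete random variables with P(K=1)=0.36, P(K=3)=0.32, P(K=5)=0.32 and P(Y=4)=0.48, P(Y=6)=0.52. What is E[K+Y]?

E[K+Y] = Σ_k Σ_y (k+y) · P(K=k)P(Y=y)
 = 5·0.1728 + 7·0.1872 + 7·0.1536 + 9·0.1664 + 9·0.1536 + 11·0.1664
 = 0.864 + 1.3104 + 1.0752 + 1.4976 + 1.3824 + 1.8304
 = 7.96

7.96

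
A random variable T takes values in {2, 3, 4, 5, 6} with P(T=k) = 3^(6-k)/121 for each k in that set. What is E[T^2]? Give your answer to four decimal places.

6.7934

E[T^2] = Σ t^2·P(T=t)
 = 4·81/121 + 9·27/121 + 16·9/121 + 25·3/121 + 36·1/121
 = 324/121 + 243/121 + 144/121 + 75/121 + 36/121
 = 822/121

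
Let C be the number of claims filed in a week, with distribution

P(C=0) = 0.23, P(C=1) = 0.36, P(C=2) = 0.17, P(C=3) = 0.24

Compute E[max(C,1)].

1.65

E[max(C,1)] = Σ max(c,1)·P(C=c)
 = 1·0.23 + 1·0.36 + 2·0.17 + 3·0.24
 = 0.23 + 0.36 + 0.34 + 0.72
 = 1.65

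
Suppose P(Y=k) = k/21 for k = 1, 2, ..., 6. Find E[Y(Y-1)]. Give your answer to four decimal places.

16.6667

E[Y(Y-1)] = Σ y(y-1)·P(Y=y)
 = 0·1/21 + 2·2/21 + 6·1/7 + 12·4/21 + 20·5/21 + 30·2/7
 = 0 + 4/21 + 6/7 + 16/7 + 100/21 + 60/7
 = 50/3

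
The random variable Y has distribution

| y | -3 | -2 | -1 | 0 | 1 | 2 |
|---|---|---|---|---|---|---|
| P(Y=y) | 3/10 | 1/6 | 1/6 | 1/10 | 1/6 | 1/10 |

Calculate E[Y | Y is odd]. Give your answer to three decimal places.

-1.421

P(Y is odd) = 3/10 + 1/6 + 1/6 = 19/30.
E[Y | Y is odd] = [(-3)·3/10 + (-1)·1/6 + 1·1/6] / (19/30)
 = -9/10 / (19/30)
 = -27/19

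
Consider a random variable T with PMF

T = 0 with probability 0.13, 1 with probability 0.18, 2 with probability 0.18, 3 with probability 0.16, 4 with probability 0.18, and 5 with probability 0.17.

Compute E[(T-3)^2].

2.93

E[(T-3)^2] = Σ (t-3)^2·P(T=t)
 = 9·0.13 + 4·0.18 + 1·0.18 + 0·0.16 + 1·0.18 + 4·0.17
 = 1.17 + 0.72 + 0.18 + 0 + 0.18 + 0.68
 = 2.93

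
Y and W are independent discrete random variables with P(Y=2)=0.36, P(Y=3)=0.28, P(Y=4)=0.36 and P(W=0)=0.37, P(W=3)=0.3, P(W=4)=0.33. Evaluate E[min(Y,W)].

E[min(Y,W)] = Σ_y Σ_w min(y,w) · P(Y=y)P(W=w)
 = 0·0.1332 + 2·0.108 + 2·0.1188 + 0·0.1036 + 3·0.084 + 3·0.0924 + 0·0.1332 + 3·0.108 + 4·0.1188
 = 0 + 0.216 + 0.2376 + 0 + 0.252 + 0.2772 + 0 + 0.324 + 0.4752
 = 1.782

1.782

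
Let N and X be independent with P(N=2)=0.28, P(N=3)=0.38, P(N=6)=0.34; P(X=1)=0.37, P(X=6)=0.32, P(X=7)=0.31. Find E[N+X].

E[N+X] = Σ_n Σ_x (n+x) · P(N=n)P(X=x)
 = 3·0.1036 + 8·0.0896 + 9·0.0868 + 4·0.1406 + 9·0.1216 + 10·0.1178 + 7·0.1258 + 12·0.1088 + 13·0.1054
 = 0.3108 + 0.7168 + 0.7812 + 0.5624 + 1.0944 + 1.178 + 0.8806 + 1.3056 + 1.3702
 = 8.2

8.2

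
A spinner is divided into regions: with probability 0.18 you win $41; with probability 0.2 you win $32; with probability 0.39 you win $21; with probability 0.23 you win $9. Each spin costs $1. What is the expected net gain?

23.04

E[payout] = 41·0.18 + 32·0.2 + 21·0.39 + 9·0.23
 = 7.38 + 6.4 + 8.19 + 2.07
 = 24.04
Net = 24.04 - 1 = 23.04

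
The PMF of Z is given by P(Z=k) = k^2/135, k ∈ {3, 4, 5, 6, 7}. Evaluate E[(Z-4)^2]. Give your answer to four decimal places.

E[(Z-4)^2] = Σ (z-4)^2·P(Z=z)
 = 1·1/15 + 0·16/135 + 1·5/27 + 4·4/15 + 9·49/135
 = 1/15 + 0 + 5/27 + 16/15 + 49/15
 = 619/135

4.5852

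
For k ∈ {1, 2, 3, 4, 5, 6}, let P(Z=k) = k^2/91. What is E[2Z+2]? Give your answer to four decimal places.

E[2Z+2] = Σ (2z+2)·P(Z=z)
 = 4·1/91 + 6·4/91 + 8·9/91 + 10·16/91 + 12·25/91 + 14·36/91
 = 4/91 + 24/91 + 72/91 + 160/91 + 300/91 + 72/13
 = 152/13

11.6923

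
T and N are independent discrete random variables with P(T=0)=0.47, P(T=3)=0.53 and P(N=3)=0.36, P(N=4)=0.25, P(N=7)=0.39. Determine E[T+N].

6.4

E[T+N] = Σ_t Σ_n (t+n) · P(T=t)P(N=n)
 = 3·0.1692 + 4·0.1175 + 7·0.1833 + 6·0.1908 + 7·0.1325 + 10·0.2067
 = 0.5076 + 0.47 + 1.2831 + 1.1448 + 0.9275 + 2.067
 = 6.4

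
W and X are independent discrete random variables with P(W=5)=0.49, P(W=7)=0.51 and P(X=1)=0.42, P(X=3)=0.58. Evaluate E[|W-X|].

3.86

E[|W-X|] = Σ_w Σ_x |w-x| · P(W=w)P(X=x)
 = 4·0.2058 + 2·0.2842 + 6·0.2142 + 4·0.2958
 = 0.8232 + 0.5684 + 1.2852 + 1.1832
 = 3.86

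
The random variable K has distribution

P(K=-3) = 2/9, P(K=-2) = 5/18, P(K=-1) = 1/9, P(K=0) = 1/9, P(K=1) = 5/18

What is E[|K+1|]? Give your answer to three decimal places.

1.389

E[|K+1|] = Σ |k+1|·P(K=k)
 = 2·2/9 + 1·5/18 + 0·1/9 + 1·1/9 + 2·5/18
 = 4/9 + 5/18 + 0 + 1/9 + 5/9
 = 25/18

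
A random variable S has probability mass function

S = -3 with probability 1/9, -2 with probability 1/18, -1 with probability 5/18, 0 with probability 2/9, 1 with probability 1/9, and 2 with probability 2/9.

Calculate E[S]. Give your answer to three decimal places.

-0.167

E[S] = Σ s·P(S=s)
 = (-3)·1/9 + (-2)·1/18 + (-1)·5/18 + 0·2/9 + 1·1/9 + 2·2/9
 = (-1/3) + (-1/9) + (-5/18) + 0 + 1/9 + 4/9
 = -1/6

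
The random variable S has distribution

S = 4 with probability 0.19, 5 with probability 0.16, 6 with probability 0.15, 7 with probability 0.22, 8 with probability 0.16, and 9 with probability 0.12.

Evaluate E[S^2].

E[S^2] = Σ s^2·P(S=s)
 = 16·0.19 + 25·0.16 + 36·0.15 + 49·0.22 + 64·0.16 + 81·0.12
 = 3.04 + 4 + 5.4 + 10.78 + 10.24 + 9.72
 = 43.18

43.18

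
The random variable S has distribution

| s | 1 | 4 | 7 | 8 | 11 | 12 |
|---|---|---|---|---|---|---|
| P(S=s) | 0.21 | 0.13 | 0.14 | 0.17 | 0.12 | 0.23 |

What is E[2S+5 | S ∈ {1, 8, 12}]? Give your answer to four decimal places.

19.1967

P(S ∈ {1, 8, 12}) = 0.21 + 0.17 + 0.23 = 0.61.
E[2S+5 | S ∈ {1, 8, 12}] = [7·0.21 + 21·0.17 + 29·0.23] / 0.61
 = 11.71 / 0.61
 = 1171/61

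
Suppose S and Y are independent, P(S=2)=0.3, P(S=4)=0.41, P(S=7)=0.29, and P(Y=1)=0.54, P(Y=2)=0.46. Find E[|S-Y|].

2.81

E[|S-Y|] = Σ_s Σ_y |s-y| · P(S=s)P(Y=y)
 = 1·0.162 + 0·0.138 + 3·0.2214 + 2·0.1886 + 6·0.1566 + 5·0.1334
 = 0.162 + 0 + 0.6642 + 0.3772 + 0.9396 + 0.667
 = 2.81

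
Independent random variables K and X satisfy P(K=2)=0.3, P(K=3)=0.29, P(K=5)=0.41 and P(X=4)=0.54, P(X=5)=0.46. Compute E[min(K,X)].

E[min(K,X)] = Σ_k Σ_x min(k,x) · P(K=k)P(X=x)
 = 2·0.162 + 2·0.138 + 3·0.1566 + 3·0.1334 + 4·0.2214 + 5·0.1886
 = 0.324 + 0.276 + 0.4698 + 0.4002 + 0.8856 + 0.943
 = 3.2986

3.2986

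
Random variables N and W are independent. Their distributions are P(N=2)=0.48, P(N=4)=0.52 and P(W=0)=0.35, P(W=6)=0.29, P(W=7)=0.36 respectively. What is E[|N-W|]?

3.348

E[|N-W|] = Σ_n Σ_w |n-w| · P(N=n)P(W=w)
 = 2·0.168 + 4·0.1392 + 5·0.1728 + 4·0.182 + 2·0.1508 + 3·0.1872
 = 0.336 + 0.5568 + 0.864 + 0.728 + 0.3016 + 0.5616
 = 3.348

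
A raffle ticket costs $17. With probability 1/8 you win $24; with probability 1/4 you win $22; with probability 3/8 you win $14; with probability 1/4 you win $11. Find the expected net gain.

E[payout] = 24·1/8 + 22·1/4 + 14·3/8 + 11·1/4
 = 3 + 11/2 + 21/4 + 11/4
 = 33/2
Net = 33/2 - 17 = -1/2

-0.5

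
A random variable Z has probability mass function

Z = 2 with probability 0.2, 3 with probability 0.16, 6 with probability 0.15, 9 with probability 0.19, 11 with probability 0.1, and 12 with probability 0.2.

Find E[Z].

E[Z] = Σ z·P(Z=z)
 = 2·0.2 + 3·0.16 + 6·0.15 + 9·0.19 + 11·0.1 + 12·0.2
 = 0.4 + 0.48 + 0.9 + 1.71 + 1.1 + 2.4
 = 6.99

6.99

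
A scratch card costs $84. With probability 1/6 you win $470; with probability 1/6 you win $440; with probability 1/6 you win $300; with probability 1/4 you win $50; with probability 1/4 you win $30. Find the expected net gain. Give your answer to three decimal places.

137.667

E[payout] = 470·1/6 + 440·1/6 + 300·1/6 + 50·1/4 + 30·1/4
 = 235/3 + 220/3 + 50 + 25/2 + 15/2
 = 665/3
Net = 665/3 - 84 = 413/3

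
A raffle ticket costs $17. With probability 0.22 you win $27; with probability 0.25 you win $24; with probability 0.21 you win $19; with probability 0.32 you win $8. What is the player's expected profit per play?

E[payout] = 27·0.22 + 24·0.25 + 19·0.21 + 8·0.32
 = 5.94 + 6 + 3.99 + 2.56
 = 18.49
Net = 18.49 - 17 = 1.49

1.49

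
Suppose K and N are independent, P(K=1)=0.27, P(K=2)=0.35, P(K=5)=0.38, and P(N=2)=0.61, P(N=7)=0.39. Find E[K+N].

E[K+N] = Σ_k Σ_n (k+n) · P(K=k)P(N=n)
 = 3·0.1647 + 8·0.1053 + 4·0.2135 + 9·0.1365 + 7·0.2318 + 12·0.1482
 = 0.4941 + 0.8424 + 0.854 + 1.2285 + 1.6226 + 1.7784
 = 6.82

6.82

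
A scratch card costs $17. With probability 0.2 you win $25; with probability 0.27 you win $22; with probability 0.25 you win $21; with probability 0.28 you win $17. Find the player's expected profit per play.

3.95

E[payout] = 25·0.2 + 22·0.27 + 21·0.25 + 17·0.28
 = 5 + 5.94 + 5.25 + 4.76
 = 20.95
Net = 20.95 - 17 = 3.95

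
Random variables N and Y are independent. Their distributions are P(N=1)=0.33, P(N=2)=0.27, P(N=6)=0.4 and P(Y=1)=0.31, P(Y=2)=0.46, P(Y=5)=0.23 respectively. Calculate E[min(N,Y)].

1.7383

E[min(N,Y)] = Σ_n Σ_y min(n,y) · P(N=n)P(Y=y)
 = 1·0.1023 + 1·0.1518 + 1·0.0759 + 1·0.0837 + 2·0.1242 + 2·0.0621 + 1·0.124 + 2·0.184 + 5·0.092
 = 0.1023 + 0.1518 + 0.0759 + 0.0837 + 0.2484 + 0.1242 + 0.124 + 0.368 + 0.46
 = 1.7383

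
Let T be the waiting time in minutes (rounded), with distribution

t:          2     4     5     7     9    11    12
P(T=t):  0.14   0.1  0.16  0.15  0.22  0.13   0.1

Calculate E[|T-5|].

3.18

E[|T-5|] = Σ |t-5|·P(T=t)
 = 3·0.14 + 1·0.1 + 0·0.16 + 2·0.15 + 4·0.22 + 6·0.13 + 7·0.1
 = 0.42 + 0.1 + 0 + 0.3 + 0.88 + 0.78 + 0.7
 = 3.18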